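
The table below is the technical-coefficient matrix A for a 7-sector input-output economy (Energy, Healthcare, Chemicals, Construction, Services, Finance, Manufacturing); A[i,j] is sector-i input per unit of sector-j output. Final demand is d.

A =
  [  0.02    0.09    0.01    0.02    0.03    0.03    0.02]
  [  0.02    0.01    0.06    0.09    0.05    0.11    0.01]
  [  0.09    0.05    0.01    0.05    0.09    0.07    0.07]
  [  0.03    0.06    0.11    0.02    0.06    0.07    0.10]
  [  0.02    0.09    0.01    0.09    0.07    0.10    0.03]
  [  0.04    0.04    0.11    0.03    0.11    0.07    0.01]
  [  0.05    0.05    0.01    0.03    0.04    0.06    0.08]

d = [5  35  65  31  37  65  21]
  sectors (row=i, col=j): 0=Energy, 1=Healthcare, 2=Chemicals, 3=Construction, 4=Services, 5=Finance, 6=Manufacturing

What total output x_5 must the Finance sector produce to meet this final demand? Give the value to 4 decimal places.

Form M = I − A:
  [  0.98   -0.09   -0.01   -0.02   -0.03   -0.03   -0.02]
  [ -0.02    0.99   -0.06   -0.09   -0.05   -0.11   -0.01]
  [ -0.09   -0.05    0.99   -0.05   -0.09   -0.07   -0.07]
  [ -0.03   -0.06   -0.11    0.98   -0.06   -0.07   -0.10]
  [ -0.02   -0.09   -0.01   -0.09    0.93   -0.10   -0.03]
  [ -0.04   -0.04   -0.11   -0.03   -0.11    0.93   -0.01]
  [ -0.05   -0.05   -0.01   -0.03   -0.04   -0.06    0.92]
Leontief inverse L = M⁻¹:
  [  1.0316    0.1065    0.0287    0.0399    0.0527    0.0588    0.0325]
  [  0.0436    1.0424    0.0948    0.1159    0.0938    0.1530    0.0368]
  [  0.1125    0.0896    1.0414    0.0825    0.1329    0.1194    0.0973]
  [  0.0612    0.0983    0.1401    1.0557    0.1093    0.1239    0.1327]
  [  0.0430    0.1246    0.0506    0.1239    1.1168    0.1531    0.0577]
  [  0.0673    0.0788    0.1394    0.0657    0.1584    1.1216    0.0374]
  [  0.0679    0.0772    0.0339    0.0535    0.0719    0.0967    1.1011]
Total output x = L · d:
  x_0 = 1.0316·5 + 0.1065·35 + 0.0287·65 + 0.0399·31 + 0.0527·37 + 0.0588·65 + 0.0325·21 = 18.4405
  x_1 = 0.0436·5 + 1.0424·35 + 0.0948·65 + 0.1159·31 + 0.0938·37 + 0.1530·65 + 0.0368·21 = 60.6484
  x_2 = 0.1125·5 + 0.0896·35 + 1.0414·65 + 0.0825·31 + 0.1329·37 + 0.1194·65 + 0.0973·21 = 88.6689
  x_3 = 0.0612·5 + 0.0983·35 + 0.1401·65 + 1.0557·31 + 0.1093·37 + 0.1239·65 + 0.1327·21 = 60.4651
  x_4 = 0.0430·5 + 0.1246·35 + 0.0506·65 + 0.1239·31 + 1.1168·37 + 0.1531·65 + 0.0577·21 = 64.1925
  x_5 = 0.0673·5 + 0.0788·35 + 0.1394·65 + 0.0657·31 + 0.1584·37 + 1.1216·65 + 0.0374·21 = 93.7440
  x_6 = 0.0679·5 + 0.0772·35 + 0.0339·65 + 0.0535·31 + 0.0719·37 + 0.0967·65 + 1.1011·21 = 38.9646

93.7440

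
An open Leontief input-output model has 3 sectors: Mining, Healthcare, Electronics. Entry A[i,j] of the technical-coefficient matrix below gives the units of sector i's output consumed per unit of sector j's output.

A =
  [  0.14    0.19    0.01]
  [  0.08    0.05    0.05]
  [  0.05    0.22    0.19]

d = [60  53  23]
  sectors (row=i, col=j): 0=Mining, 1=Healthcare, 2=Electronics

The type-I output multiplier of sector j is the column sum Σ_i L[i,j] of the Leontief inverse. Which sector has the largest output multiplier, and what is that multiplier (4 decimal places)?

Form M = I − A:
  [  0.86   -0.19   -0.01]
  [ -0.08    0.95   -0.05]
  [ -0.05   -0.22    0.81]
Leontief inverse L = M⁻¹:
  [  1.1872    0.2443    0.0297]
  [  0.1053    1.0896    0.0686]
  [  0.1019    0.3110    1.2550]
Total output x = L · d:
  x_0 = 1.1872·60 + 0.2443·53 + 0.0297·23 = 84.8688
  x_1 = 0.1053·60 + 1.0896·53 + 0.0686·23 = 65.6449
  x_2 = 0.1019·60 + 0.3110·53 + 1.2550·23 = 51.4634
Output multipliers (column sums of L):
  Mining: 1.3945
  Healthcare: 1.6449
  Electronics: 1.3533

Healthcare (1.6449)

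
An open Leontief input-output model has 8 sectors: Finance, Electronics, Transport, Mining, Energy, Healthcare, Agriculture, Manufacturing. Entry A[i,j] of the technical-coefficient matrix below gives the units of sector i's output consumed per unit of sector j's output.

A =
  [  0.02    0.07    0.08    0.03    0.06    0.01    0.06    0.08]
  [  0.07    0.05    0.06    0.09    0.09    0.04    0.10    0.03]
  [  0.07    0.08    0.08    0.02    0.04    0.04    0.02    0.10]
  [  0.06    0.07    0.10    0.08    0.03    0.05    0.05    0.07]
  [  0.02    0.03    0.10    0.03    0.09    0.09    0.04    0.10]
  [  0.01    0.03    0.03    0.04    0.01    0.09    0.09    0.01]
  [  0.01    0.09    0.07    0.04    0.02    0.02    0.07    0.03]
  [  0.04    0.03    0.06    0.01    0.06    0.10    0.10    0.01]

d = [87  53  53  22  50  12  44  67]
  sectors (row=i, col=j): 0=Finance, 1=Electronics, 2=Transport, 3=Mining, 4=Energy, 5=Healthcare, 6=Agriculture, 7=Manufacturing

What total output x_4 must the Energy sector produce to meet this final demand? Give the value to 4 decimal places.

90.8317

Form M = I − A:
  [  0.98   -0.07   -0.08   -0.03   -0.06   -0.01   -0.06   -0.08]
  [ -0.07    0.95   -0.06   -0.09   -0.09   -0.04   -0.10   -0.03]
  [ -0.07   -0.08    0.92   -0.02   -0.04   -0.04   -0.02   -0.10]
  [ -0.06   -0.07   -0.10    0.92   -0.03   -0.05   -0.05   -0.07]
  [ -0.02   -0.03   -0.10   -0.03    0.91   -0.09   -0.04   -0.10]
  [ -0.01   -0.03   -0.03   -0.04   -0.01    0.91   -0.09   -0.01]
  [ -0.01   -0.09   -0.07   -0.04   -0.02   -0.02    0.93   -0.03]
  [ -0.04   -0.03   -0.06   -0.01   -0.06   -0.10   -0.10    0.99]
Leontief inverse L = M⁻¹:
  [  1.0501    0.1117    0.1335    0.0595    0.0989    0.0509    0.1079    0.1197]
  [  0.1051    1.1058    0.1307    0.1306    0.1364    0.0889    0.1590    0.0839]
  [  0.1022    0.1238    1.1361    0.0513    0.0825    0.0847    0.0741    0.1418]
  [  0.0976    0.1230    0.1654    1.1185    0.0741    0.0980    0.1087    0.1192]
  [  0.0522    0.0760    0.1609    0.0616    1.1323    0.1445    0.0967    0.1459]
  [  0.0276    0.0614    0.0648    0.0637    0.0301    1.1177    0.1262    0.0333]
  [  0.0371    0.1281    0.1150    0.0692    0.0516    0.0513    1.1116    0.0628]
  [  0.0625    0.0705    0.1078    0.0379    0.0908    0.1377    0.1457    1.0458]
Total output x = L · d:
  x_0 = 1.0501·87 + 0.1117·53 + 0.1335·53 + 0.0595·22 + 0.0989·50 + 0.0509·12 + 0.1079·44 + 0.1197·67 = 123.9901
  x_1 = 0.1051·87 + 1.1058·53 + 0.1307·53 + 0.1306·22 + 0.1364·50 + 0.0889·12 + 0.1590·44 + 0.0839·67 = 98.0551
  x_2 = 0.1022·87 + 0.1238·53 + 1.1361·53 + 0.0513·22 + 0.0825·50 + 0.0847·12 + 0.0741·44 + 0.1418·67 = 94.6994
  x_3 = 0.0976·87 + 0.1230·53 + 0.1654·53 + 1.1185·22 + 0.0741·50 + 0.0980·12 + 0.1087·44 + 0.1192·67 = 66.0246
  x_4 = 0.0522·87 + 0.0760·53 + 0.1609·53 + 0.0616·22 + 1.1323·50 + 0.1445·12 + 0.0967·44 + 0.1459·67 = 90.8317
  x_5 = 0.0276·87 + 0.0614·53 + 0.0648·53 + 0.0637·22 + 0.0301·50 + 1.1177·12 + 0.1262·44 + 0.0333·67 = 33.1985
  x_6 = 0.0371·87 + 0.1281·53 + 0.1150·53 + 0.0692·22 + 0.0516·50 + 0.0513·12 + 1.1116·44 + 0.0628·67 = 73.9432
  x_7 = 0.0625·87 + 0.0705·53 + 0.1078·53 + 0.0379·22 + 0.0908·50 + 0.1377·12 + 0.1457·44 + 1.0458·67 = 98.3915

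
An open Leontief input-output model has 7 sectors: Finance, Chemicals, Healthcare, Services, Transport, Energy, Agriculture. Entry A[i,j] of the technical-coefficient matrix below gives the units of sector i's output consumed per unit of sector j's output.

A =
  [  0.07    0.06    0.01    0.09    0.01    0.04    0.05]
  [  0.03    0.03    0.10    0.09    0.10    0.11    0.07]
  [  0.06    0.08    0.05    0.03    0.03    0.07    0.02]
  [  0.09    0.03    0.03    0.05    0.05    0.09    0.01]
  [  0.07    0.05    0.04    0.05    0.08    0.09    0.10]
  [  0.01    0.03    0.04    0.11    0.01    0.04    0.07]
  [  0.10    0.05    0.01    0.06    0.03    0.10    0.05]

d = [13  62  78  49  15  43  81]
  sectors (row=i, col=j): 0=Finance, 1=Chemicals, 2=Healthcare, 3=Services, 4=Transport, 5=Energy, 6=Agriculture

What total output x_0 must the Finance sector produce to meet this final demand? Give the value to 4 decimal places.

Form M = I − A:
  [  0.93   -0.06   -0.01   -0.09   -0.01   -0.04   -0.05]
  [ -0.03    0.97   -0.10   -0.09   -0.10   -0.11   -0.07]
  [ -0.06   -0.08    0.95   -0.03   -0.03   -0.07   -0.02]
  [ -0.09   -0.03   -0.03    0.95   -0.05   -0.09   -0.01]
  [ -0.07   -0.05   -0.04   -0.05    0.92   -0.09   -0.10]
  [ -0.01   -0.03   -0.04   -0.11   -0.01    0.96   -0.07]
  [ -0.10   -0.05   -0.01   -0.06   -0.03   -0.10    0.95]
Leontief inverse L = M⁻¹:
  [  1.1038    0.0828    0.0300    0.1292    0.0323    0.0807    0.0755]
  [  0.0817    1.0697    0.1324    0.1478    0.1351    0.1741    0.1145]
  [  0.0902    0.1052    1.0744    0.0713    0.0542    0.1111    0.0498]
  [  0.1217    0.0551    0.0504    1.0921    0.0710    0.1283    0.0400]
  [  0.1181    0.0855    0.0682    0.1062    1.1118    0.1488    0.1431]
  [  0.0430    0.0516    0.0581    0.1432    0.0305    1.0794    0.0915]
  [  0.1374    0.0777    0.0329    0.1095    0.0539    0.1452    1.0838]
Total output x = L · d:
  x_0 = 1.1038·13 + 0.0828·62 + 0.0300·78 + 0.1292·49 + 0.0323·15 + 0.0807·43 + 0.0755·81 = 38.2221
  x_1 = 0.0817·13 + 1.0697·62 + 0.1324·78 + 0.1478·49 + 0.1351·15 + 0.1741·43 + 0.1145·81 = 103.7367
  x_2 = 0.0902·13 + 0.1052·62 + 1.0744·78 + 0.0713·49 + 0.0542·15 + 0.1111·43 + 0.0498·81 = 104.6100
  x_3 = 0.1217·13 + 0.0551·62 + 0.0504·78 + 1.0921·49 + 0.0710·15 + 0.1283·43 + 0.0400·81 = 72.2613
  x_4 = 0.1181·13 + 0.0855·62 + 0.0682·78 + 0.1062·49 + 1.1118·15 + 0.1488·43 + 0.1431·81 = 52.0225
  x_5 = 0.0430·13 + 0.0516·62 + 0.0581·78 + 0.1432·49 + 0.0305·15 + 1.0794·43 + 0.0915·81 = 69.5877
  x_6 = 0.1374·13 + 0.0777·62 + 0.0329·78 + 0.1095·49 + 0.0539·15 + 0.1452·43 + 1.0838·81 = 109.3792

38.2221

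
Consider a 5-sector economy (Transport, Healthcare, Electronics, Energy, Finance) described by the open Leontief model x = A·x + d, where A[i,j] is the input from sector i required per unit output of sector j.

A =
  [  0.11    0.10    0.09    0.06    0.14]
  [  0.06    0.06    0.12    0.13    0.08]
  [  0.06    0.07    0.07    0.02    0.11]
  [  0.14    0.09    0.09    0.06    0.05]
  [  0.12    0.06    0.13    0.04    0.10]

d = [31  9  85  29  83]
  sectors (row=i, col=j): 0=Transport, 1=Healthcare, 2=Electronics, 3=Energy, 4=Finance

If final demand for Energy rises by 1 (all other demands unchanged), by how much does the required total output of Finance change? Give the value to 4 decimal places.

Form M = I − A:
  [  0.89   -0.10   -0.09   -0.06   -0.14]
  [ -0.06    0.94   -0.12   -0.13   -0.08]
  [ -0.06   -0.07    0.93   -0.02   -0.11]
  [ -0.14   -0.09   -0.09    0.94   -0.05]
  [ -0.12   -0.06   -0.13   -0.04    0.90]
Leontief inverse L = M⁻¹:
  [  1.1956    0.1660    0.1801    0.1128    0.2290]
  [  0.1370    1.1196    0.1962    0.1743    0.1545]
  [  0.1150    0.1123    1.1297    0.0541    0.1690]
  [  0.2125    0.1490    0.1648    1.1070    0.1280]
  [  0.1946    0.1196    0.2076    0.0837    1.1820]
Total output x = L · d:
  x_0 = 1.1956·31 + 0.1660·9 + 0.1801·85 + 0.1128·29 + 0.2290·83 = 76.1411
  x_1 = 0.1370·31 + 1.1196·9 + 0.1962·85 + 0.1743·29 + 0.1545·83 = 48.8739
  x_2 = 0.1150·31 + 0.1123·9 + 1.1297·85 + 0.0541·29 + 0.1690·83 = 116.1987
  x_3 = 0.2125·31 + 0.1490·9 + 0.1648·85 + 1.1070·29 + 0.1280·83 = 64.6605
  x_4 = 0.1946·31 + 0.1196·9 + 0.2076·85 + 0.0837·29 + 1.1820·83 = 125.2907
Δx_4 = L[4,3] · Δd_3 = 0.0837 · 1 = 0.0837

0.0837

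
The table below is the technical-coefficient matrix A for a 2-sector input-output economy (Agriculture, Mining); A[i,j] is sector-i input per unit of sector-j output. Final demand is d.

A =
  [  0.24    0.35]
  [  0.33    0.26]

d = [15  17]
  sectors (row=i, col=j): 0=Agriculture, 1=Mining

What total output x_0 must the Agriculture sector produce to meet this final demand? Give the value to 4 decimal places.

Form M = I − A:
  [  0.76   -0.35]
  [ -0.33    0.74]
Leontief inverse L = M⁻¹:
  [  1.6559    0.7832]
  [  0.7384    1.7006]
Total output x = L · d:
  x_0 = 1.6559·15 + 0.7832·17 = 38.1517
  x_1 = 0.7384·15 + 1.7006·17 = 39.9866

38.1517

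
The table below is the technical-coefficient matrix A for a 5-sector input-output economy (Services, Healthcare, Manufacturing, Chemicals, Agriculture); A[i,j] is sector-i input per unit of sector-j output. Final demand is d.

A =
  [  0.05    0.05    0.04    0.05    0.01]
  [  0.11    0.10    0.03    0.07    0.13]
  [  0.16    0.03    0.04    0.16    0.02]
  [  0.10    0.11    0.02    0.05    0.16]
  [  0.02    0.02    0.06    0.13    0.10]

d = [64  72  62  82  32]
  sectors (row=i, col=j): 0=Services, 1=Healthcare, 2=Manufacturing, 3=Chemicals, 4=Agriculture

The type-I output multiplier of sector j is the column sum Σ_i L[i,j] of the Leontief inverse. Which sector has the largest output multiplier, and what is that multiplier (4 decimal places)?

Form M = I − A:
  [  0.95   -0.05   -0.04   -0.05   -0.01]
  [ -0.11    0.90   -0.03   -0.07   -0.13]
  [ -0.16   -0.03    0.96   -0.16   -0.02]
  [ -0.10   -0.11   -0.02    0.95   -0.16]
  [ -0.02   -0.02   -0.06   -0.13    0.90]
Leontief inverse L = M⁻¹:
  [  1.0783    0.0717    0.0511    0.0757    0.0369]
  [  0.1593    1.1418    0.0569    0.1282    0.1907]
  [  0.2105    0.0738    1.0616    0.2053    0.0731]
  [  0.1469    0.1503    0.0478    1.1098    0.2217]
  [  0.0628    0.0536    0.0801    0.1785    1.1531]
Total output x = L · d:
  x_0 = 1.0783·64 + 0.0717·72 + 0.0511·62 + 0.0757·82 + 0.0369·32 = 84.7231
  x_1 = 0.1593·64 + 1.1418·72 + 0.0569·62 + 0.1282·82 + 0.1907·32 = 112.5473
  x_2 = 0.2105·64 + 0.0738·72 + 1.0616·62 + 0.2053·82 + 0.0731·32 = 103.7777
  x_3 = 0.1469·64 + 0.1503·72 + 0.0478·62 + 1.1098·82 + 0.2217·32 = 121.2932
  x_4 = 0.0628·64 + 0.0536·72 + 0.0801·62 + 0.1785·82 + 1.1531·32 = 64.3780
Output multipliers (column sums of L):
  Services: 1.6578
  Healthcare: 1.4912
  Manufacturing: 1.2974
  Chemicals: 1.6976
  Agriculture: 1.6755

Chemicals (1.6976)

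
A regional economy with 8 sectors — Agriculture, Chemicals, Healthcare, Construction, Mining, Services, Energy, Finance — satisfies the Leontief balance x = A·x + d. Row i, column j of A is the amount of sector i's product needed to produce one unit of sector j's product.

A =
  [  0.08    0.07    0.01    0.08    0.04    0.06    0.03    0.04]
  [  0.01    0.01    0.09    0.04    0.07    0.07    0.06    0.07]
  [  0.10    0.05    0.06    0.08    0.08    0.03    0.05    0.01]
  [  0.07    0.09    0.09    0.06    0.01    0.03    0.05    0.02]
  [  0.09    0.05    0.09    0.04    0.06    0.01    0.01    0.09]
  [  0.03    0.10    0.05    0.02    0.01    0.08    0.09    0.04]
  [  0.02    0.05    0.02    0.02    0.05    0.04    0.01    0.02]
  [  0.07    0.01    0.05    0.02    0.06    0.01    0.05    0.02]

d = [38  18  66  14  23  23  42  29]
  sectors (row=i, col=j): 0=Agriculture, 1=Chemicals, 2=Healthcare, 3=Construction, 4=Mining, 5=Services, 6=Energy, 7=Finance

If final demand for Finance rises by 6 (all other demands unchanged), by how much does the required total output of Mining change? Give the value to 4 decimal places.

Form M = I − A:
  [  0.92   -0.07   -0.01   -0.08   -0.04   -0.06   -0.03   -0.04]
  [ -0.01    0.99   -0.09   -0.04   -0.07   -0.07   -0.06   -0.07]
  [ -0.10   -0.05    0.94   -0.08   -0.08   -0.03   -0.05   -0.01]
  [ -0.07   -0.09   -0.09    0.94   -0.01   -0.03   -0.05   -0.02]
  [ -0.09   -0.05   -0.09   -0.04    0.94   -0.01   -0.01   -0.09]
  [ -0.03   -0.10   -0.05   -0.02   -0.01    0.92   -0.09   -0.04]
  [ -0.02   -0.05   -0.02   -0.02   -0.05   -0.04    0.99   -0.02]
  [ -0.07   -0.01   -0.05   -0.02   -0.06   -0.01   -0.05    0.98]
Leontief inverse L = M⁻¹:
  [  1.1182    0.1081    0.0493    0.1116    0.0695    0.0905    0.0609    0.0675]
  [  0.0533    1.0472    0.1296    0.0705    0.1039    0.0957    0.0897    0.0950]
  [  0.1484    0.0937    1.1042    0.1194    0.1161    0.0619    0.0809    0.0413]
  [  0.1105    0.1270    0.1299    1.0956    0.0448    0.0613    0.0813    0.0455]
  [  0.1396    0.0861    0.1314    0.0776    1.0983    0.0375    0.0405    0.1180]
  [  0.0628    0.1346    0.0875    0.0480    0.0432    1.1122    0.1218    0.0659]
  [  0.0422    0.0700    0.0442    0.0371    0.0688    0.0566    1.0275    0.0375]
  [  0.1016    0.0360    0.0750    0.0443    0.0841    0.0284    0.0672    1.0390]
Total output x = L · d:
  x_0 = 1.1182·38 + 0.1081·18 + 0.0493·66 + 0.1116·14 + 0.0695·23 + 0.0905·23 + 0.0609·42 + 0.0675·29 = 57.4477
  x_1 = 0.0533·38 + 1.0472·18 + 0.1296·66 + 0.0705·14 + 0.1039·23 + 0.0957·23 + 0.0897·42 + 0.0950·29 = 41.5322
  x_2 = 0.1484·38 + 0.0937·18 + 1.1042·66 + 0.1194·14 + 0.1161·23 + 0.0619·23 + 0.0809·42 + 0.0413·29 = 90.5628
  x_3 = 0.1105·38 + 0.1270·18 + 0.1299·66 + 1.0956·14 + 0.0448·23 + 0.0613·23 + 0.0813·42 + 0.0455·29 = 37.5720
  x_4 = 0.1396·38 + 0.0861·18 + 0.1314·66 + 0.0776·14 + 1.0983·23 + 0.0375·23 + 0.0405·42 + 0.1180·29 = 47.8607
  x_5 = 0.0628·38 + 0.1346·18 + 0.0875·66 + 0.0480·14 + 0.0432·23 + 1.1122·23 + 0.1218·42 + 0.0659·29 = 44.8561
  x_6 = 0.0422·38 + 0.0700·18 + 0.0442·66 + 0.0371·14 + 0.0688·23 + 0.0566·23 + 1.0275·42 + 0.0375·29 = 53.4222
  x_7 = 0.1016·38 + 0.0360·18 + 0.0750·66 + 0.0443·14 + 0.0841·23 + 0.0284·23 + 0.0672·42 + 1.0390·29 = 45.6199
Δx_4 = L[4,7] · Δd_7 = 0.1180 · 6 = 0.7079

0.7079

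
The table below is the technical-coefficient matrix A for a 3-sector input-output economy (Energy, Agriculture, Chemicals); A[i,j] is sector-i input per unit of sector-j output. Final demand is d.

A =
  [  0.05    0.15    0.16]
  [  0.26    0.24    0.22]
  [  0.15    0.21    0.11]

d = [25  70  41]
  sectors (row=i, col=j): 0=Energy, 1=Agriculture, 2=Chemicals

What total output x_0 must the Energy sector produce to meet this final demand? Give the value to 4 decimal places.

Form M = I − A:
  [  0.95   -0.15   -0.16]
  [ -0.26    0.76   -0.22]
  [ -0.15   -0.21    0.89]
Leontief inverse L = M⁻¹:
  [  1.1845    0.3141    0.2906]
  [  0.4969    1.5440    0.4710]
  [  0.3169    0.4173    1.2837]
Total output x = L · d:
  x_0 = 1.1845·25 + 0.3141·70 + 0.2906·41 = 63.5097
  x_1 = 0.4969·25 + 1.5440·70 + 0.4710·41 = 139.8159
  x_2 = 0.3169·25 + 0.4173·70 + 1.2837·41 = 89.7616

63.5097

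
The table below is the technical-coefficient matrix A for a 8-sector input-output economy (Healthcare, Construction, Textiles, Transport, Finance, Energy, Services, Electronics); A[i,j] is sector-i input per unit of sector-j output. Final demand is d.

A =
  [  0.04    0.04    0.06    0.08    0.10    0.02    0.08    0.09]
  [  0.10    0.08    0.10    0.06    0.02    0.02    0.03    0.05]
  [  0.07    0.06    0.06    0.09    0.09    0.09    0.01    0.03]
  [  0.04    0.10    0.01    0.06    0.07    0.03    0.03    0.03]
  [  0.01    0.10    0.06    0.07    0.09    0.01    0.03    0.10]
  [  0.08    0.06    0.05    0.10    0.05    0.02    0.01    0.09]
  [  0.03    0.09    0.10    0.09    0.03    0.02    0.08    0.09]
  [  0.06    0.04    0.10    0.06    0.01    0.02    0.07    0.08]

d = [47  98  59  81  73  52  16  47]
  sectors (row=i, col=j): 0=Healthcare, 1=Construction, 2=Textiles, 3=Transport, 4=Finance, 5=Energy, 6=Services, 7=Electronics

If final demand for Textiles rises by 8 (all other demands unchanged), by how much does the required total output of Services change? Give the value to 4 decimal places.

1.3434

Form M = I − A:
  [  0.96   -0.04   -0.06   -0.08   -0.10   -0.02   -0.08   -0.09]
  [ -0.10    0.92   -0.10   -0.06   -0.02   -0.02   -0.03   -0.05]
  [ -0.07   -0.06    0.94   -0.09   -0.09   -0.09   -0.01   -0.03]
  [ -0.04   -0.10   -0.01    0.94   -0.07   -0.03   -0.03   -0.03]
  [ -0.01   -0.10   -0.06   -0.07    0.91   -0.01   -0.03   -0.10]
  [ -0.08   -0.06   -0.05   -0.10   -0.05    0.98   -0.01   -0.09]
  [ -0.03   -0.09   -0.10   -0.09   -0.03   -0.02    0.92   -0.09]
  [ -0.06   -0.04   -0.10   -0.06   -0.01   -0.02   -0.07    0.92]
Leontief inverse L = M⁻¹:
  [  1.0875    0.1101    0.1245    0.1496    0.1541    0.0477    0.1217    0.1546]
  [  0.1488    1.1393    0.1575    0.1241    0.0726    0.0488    0.0667    0.1048]
  [  0.1198    0.1274    1.1169    0.1589    0.1476    0.1168    0.0450    0.0921]
  [  0.0778    0.1515    0.0566    1.1091    0.1082    0.0477    0.0583    0.0760]
  [  0.0580    0.1638    0.1206    0.1316    1.1368    0.0357    0.0653    0.1562]
  [  0.1254    0.1196    0.1048    0.1607    0.0997    1.0449    0.0468    0.1451]
  [  0.0856    0.1612    0.1679    0.1625    0.0836    0.0523    1.1216    0.1518]
  [  0.1054    0.0971    0.1564    0.1220    0.0572    0.0481    0.1066    1.1330]
Total output x = L · d:
  x_0 = 1.0875·47 + 0.1101·98 + 0.1245·59 + 0.1496·81 + 0.1541·73 + 0.0477·52 + 0.1217·16 + 0.1546·47 = 104.3059
  x_1 = 0.1488·47 + 1.1393·98 + 0.1575·59 + 0.1241·81 + 0.0726·73 + 0.0488·52 + 0.0667·16 + 0.1048·47 = 151.8271
  x_2 = 0.1198·47 + 0.1274·98 + 1.1169·59 + 0.1589·81 + 0.1476·73 + 0.1168·52 + 0.0450·16 + 0.0921·47 = 118.7713
  x_3 = 0.0778·47 + 0.1515·98 + 0.0566·59 + 1.1091·81 + 0.1082·73 + 0.0477·52 + 0.0583·16 + 0.0760·47 = 126.5604
  x_4 = 0.0580·47 + 0.1638·98 + 0.1206·59 + 0.1316·81 + 1.1368·73 + 0.0357·52 + 0.0653·16 + 0.1562·47 = 129.7758
  x_5 = 0.1254·47 + 0.1196·98 + 0.1048·59 + 0.1607·81 + 0.0997·73 + 1.0449·52 + 0.0468·16 + 0.1451·47 = 105.9943
  x_6 = 0.0856·47 + 0.1612·98 + 0.1679·59 + 0.1625·81 + 0.0836·73 + 0.0523·52 + 1.1216·16 + 0.1518·47 = 76.7863
  x_7 = 0.1054·47 + 0.0971·98 + 0.1564·59 + 0.1220·81 + 0.0572·73 + 0.0481·52 + 0.1066·16 + 1.1330·47 = 95.2118
Δx_6 = L[6,2] · Δd_2 = 0.1679 · 8 = 1.3434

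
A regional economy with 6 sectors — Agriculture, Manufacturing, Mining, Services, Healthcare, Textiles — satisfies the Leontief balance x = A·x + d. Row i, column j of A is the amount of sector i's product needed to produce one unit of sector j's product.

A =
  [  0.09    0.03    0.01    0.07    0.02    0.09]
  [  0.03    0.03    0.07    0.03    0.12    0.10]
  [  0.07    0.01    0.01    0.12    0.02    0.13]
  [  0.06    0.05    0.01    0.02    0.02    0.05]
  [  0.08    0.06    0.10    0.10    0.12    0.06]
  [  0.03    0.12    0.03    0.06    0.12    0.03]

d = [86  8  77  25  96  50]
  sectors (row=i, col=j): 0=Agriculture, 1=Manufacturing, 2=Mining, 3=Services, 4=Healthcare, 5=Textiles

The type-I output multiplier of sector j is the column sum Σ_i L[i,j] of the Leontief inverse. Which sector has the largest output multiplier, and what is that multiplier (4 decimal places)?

Form M = I − A:
  [  0.91   -0.03   -0.01   -0.07   -0.02   -0.09]
  [ -0.03    0.97   -0.07   -0.03   -0.12   -0.10]
  [ -0.07   -0.01    0.99   -0.12   -0.02   -0.13]
  [ -0.06   -0.05   -0.01    0.98   -0.02   -0.05]
  [ -0.08   -0.06   -0.10   -0.10    0.88   -0.06]
  [ -0.03   -0.12   -0.03   -0.06   -0.12    0.97]
Leontief inverse L = M⁻¹:
  [  1.1178    0.0581    0.0254    0.0975    0.0527    0.1214]
  [  0.0674    1.0663    0.0984    0.0757    0.1705    0.1438]
  [  0.1008    0.0451    1.0266    0.1501    0.0574    0.1629]
  [  0.0790    0.0682    0.0229    1.0401    0.0453    0.0739]
  [  0.1312    0.1012    0.1325    0.1561    1.1762    0.1212]
  [  0.0672    0.1518    0.0625    0.1007    0.1728    1.0771]
Total output x = L · d:
  x_0 = 1.1178·86 + 0.0581·8 + 0.0254·77 + 0.0975·25 + 0.0527·96 + 0.1214·50 = 112.1198
  x_1 = 0.0674·86 + 1.0663·8 + 0.0984·77 + 0.0757·25 + 0.1705·96 + 0.1438·50 = 47.3610
  x_2 = 0.1008·86 + 0.0451·8 + 1.0266·77 + 0.1501·25 + 0.0574·96 + 0.1629·50 = 105.4785
  x_3 = 0.0790·86 + 0.0682·8 + 0.0229·77 + 1.0401·25 + 0.0453·96 + 0.0739·50 = 43.1550
  x_4 = 0.1312·86 + 0.1012·8 + 0.1325·77 + 0.1561·25 + 1.1762·96 + 0.1212·50 = 145.1824
  x_5 = 0.0672·86 + 0.1518·8 + 0.0625·77 + 0.1007·25 + 0.1728·96 + 1.0771·50 = 84.7654
Output multipliers (column sums of L):
  Agriculture: 1.5634
  Manufacturing: 1.4908
  Mining: 1.3684
  Services: 1.6203
  Healthcare: 1.6750
  Textiles: 1.7002

Textiles (1.7002)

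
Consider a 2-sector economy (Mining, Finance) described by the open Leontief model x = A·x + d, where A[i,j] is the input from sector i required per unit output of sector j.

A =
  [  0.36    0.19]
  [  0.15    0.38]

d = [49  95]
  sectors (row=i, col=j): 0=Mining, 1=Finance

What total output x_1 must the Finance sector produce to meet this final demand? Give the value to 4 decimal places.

Form M = I − A:
  [  0.64   -0.19]
  [ -0.15    0.62]
Leontief inverse L = M⁻¹:
  [  1.6834    0.5159]
  [  0.4073    1.7377]
Total output x = L · d:
  x_0 = 1.6834·49 + 0.5159·95 = 131.4961
  x_1 = 0.4073·49 + 1.7377·95 = 185.0394

185.0394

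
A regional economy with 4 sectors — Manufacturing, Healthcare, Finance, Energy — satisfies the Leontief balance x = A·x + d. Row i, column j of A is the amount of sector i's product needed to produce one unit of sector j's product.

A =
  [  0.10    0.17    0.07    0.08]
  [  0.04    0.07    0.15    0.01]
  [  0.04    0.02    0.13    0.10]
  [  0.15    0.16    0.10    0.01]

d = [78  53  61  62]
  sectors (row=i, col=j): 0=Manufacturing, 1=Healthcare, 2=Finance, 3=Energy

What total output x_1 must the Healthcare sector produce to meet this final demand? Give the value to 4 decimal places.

Form M = I − A:
  [  0.90   -0.17   -0.07   -0.08]
  [ -0.04    0.93   -0.15   -0.01]
  [ -0.04   -0.02    0.87   -0.10]
  [ -0.15   -0.16   -0.10    0.99]
Leontief inverse L = M⁻¹:
  [  1.1461    0.2315    0.1447    0.1096]
  [  0.0636    1.0974    0.1985    0.0363]
  [  0.0762    0.0610    1.1806    0.1260]
  [  0.1916    0.2186    0.1733    1.0453]
Total output x = L · d:
  x_0 = 1.1461·78 + 0.2315·53 + 0.1447·61 + 0.1096·62 = 117.2837
  x_1 = 0.0636·78 + 1.0974·53 + 0.1985·61 + 0.0363·62 = 77.4847
  x_2 = 0.0762·78 + 0.0610·53 + 1.1806·61 + 0.1260·62 = 89.0023
  x_3 = 0.1916·78 + 0.2186·53 + 0.1733·61 + 1.0453·62 = 101.9094

77.4847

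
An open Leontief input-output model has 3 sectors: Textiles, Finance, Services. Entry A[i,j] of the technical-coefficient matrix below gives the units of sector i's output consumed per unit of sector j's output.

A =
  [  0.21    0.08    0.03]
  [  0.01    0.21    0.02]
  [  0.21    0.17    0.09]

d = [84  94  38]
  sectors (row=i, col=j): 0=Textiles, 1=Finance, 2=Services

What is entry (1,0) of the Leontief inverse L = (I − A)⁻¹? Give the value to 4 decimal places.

Form M = I − A:
  [  0.79   -0.08   -0.03]
  [ -0.01    0.79   -0.02]
  [ -0.21   -0.17    0.91]
Leontief inverse L = M⁻¹:
  [  1.2796    0.1393    0.0452]
  [  0.0238    1.2744    0.0288]
  [  0.2997    0.2702    1.1147]
Total output x = L · d:
  x_0 = 1.2796·84 + 0.1393·94 + 0.0452·38 = 122.3028
  x_1 = 0.0238·84 + 1.2744·94 + 0.0288·38 = 122.8884
  x_2 = 0.2997·84 + 0.2702·94 + 1.1147·38 = 92.9391

L[1,0] = 0.0238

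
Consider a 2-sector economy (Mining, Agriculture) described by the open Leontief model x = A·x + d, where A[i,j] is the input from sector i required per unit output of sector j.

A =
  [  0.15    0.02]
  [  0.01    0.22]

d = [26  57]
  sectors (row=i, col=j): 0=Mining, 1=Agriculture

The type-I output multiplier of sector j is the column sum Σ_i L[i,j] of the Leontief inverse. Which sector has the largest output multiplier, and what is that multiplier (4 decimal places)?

Form M = I − A:
  [  0.85   -0.02]
  [ -0.01    0.78]
Leontief inverse L = M⁻¹:
  [  1.1768    0.0302]
  [  0.0151    1.2824]
Total output x = L · d:
  x_0 = 1.1768·26 + 0.0302·57 = 32.3174
  x_1 = 0.0151·26 + 1.2824·57 = 73.4912
Output multipliers (column sums of L):
  Mining: 1.1919
  Agriculture: 1.3126

Agriculture (1.3126)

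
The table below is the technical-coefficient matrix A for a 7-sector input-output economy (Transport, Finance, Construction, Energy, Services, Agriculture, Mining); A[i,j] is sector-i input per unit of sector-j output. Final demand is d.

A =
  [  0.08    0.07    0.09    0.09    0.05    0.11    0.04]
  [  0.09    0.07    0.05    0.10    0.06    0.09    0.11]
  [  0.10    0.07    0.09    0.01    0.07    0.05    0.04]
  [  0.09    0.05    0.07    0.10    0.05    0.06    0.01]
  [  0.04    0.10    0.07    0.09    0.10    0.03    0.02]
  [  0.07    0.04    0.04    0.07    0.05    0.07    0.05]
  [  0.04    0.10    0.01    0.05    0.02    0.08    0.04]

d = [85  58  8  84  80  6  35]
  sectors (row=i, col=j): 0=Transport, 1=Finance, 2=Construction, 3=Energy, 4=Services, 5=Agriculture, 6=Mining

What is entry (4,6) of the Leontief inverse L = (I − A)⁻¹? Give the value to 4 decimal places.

L[4,6] = 0.0578

Form M = I − A:
  [  0.92   -0.07   -0.09   -0.09   -0.05   -0.11   -0.04]
  [ -0.09    0.93   -0.05   -0.10   -0.06   -0.09   -0.11]
  [ -0.10   -0.07    0.91   -0.01   -0.07   -0.05   -0.04]
  [ -0.09   -0.05   -0.07    0.90   -0.05   -0.06   -0.01]
  [ -0.04   -0.10   -0.07   -0.09    0.90   -0.03   -0.02]
  [ -0.07   -0.04   -0.04   -0.07   -0.05    0.93   -0.05]
  [ -0.04   -0.10   -0.01   -0.05   -0.02   -0.08    0.96]
Leontief inverse L = M⁻¹:
  [  1.1541    0.1348    0.1508    0.1611    0.1056    0.1786    0.0830]
  [  0.1655    1.1419    0.1107    0.1777    0.1164    0.1646    0.1552]
  [  0.1597    0.1271    1.1415    0.0672    0.1176    0.1074    0.0775]
  [  0.1519    0.1031    0.1230    1.1603    0.0968    0.1163    0.0434]
  [  0.1033    0.1592    0.1239    0.1545    1.1518    0.0864    0.0578]
  [  0.1225    0.0887    0.0836    0.1237    0.0901    1.1206    0.0803]
  [  0.0873    0.1420    0.0457    0.0999    0.0543    0.1269    1.0723]
Total output x = L · d:
  x_0 = 1.1541·85 + 0.1348·58 + 0.1508·8 + 0.1611·84 + 0.1056·80 + 0.1786·6 + 0.0830·35 = 133.0806
  x_1 = 0.1655·85 + 1.1419·58 + 0.1107·8 + 0.1777·84 + 0.1164·80 + 0.1646·6 + 0.1552·35 = 111.8371
  x_2 = 0.1597·85 + 0.1271·58 + 1.1415·8 + 0.0672·84 + 0.1176·80 + 0.1074·6 + 0.0775·35 = 48.4900
  x_3 = 0.1519·85 + 0.1031·58 + 0.1230·8 + 1.1603·84 + 0.0968·80 + 0.1163·6 + 0.0434·35 = 127.2986
  x_4 = 0.1033·85 + 0.1592·58 + 0.1239·8 + 0.1545·84 + 1.1518·80 + 0.0864·6 + 0.0578·35 = 126.6664
  x_5 = 0.1225·85 + 0.0887·58 + 0.0836·8 + 0.1237·84 + 0.0901·80 + 1.1206·6 + 0.0803·35 = 43.3602
  x_6 = 0.0873·85 + 0.1420·58 + 0.0457·8 + 0.0999·84 + 0.0543·80 + 0.1269·6 + 1.0723·35 = 67.0405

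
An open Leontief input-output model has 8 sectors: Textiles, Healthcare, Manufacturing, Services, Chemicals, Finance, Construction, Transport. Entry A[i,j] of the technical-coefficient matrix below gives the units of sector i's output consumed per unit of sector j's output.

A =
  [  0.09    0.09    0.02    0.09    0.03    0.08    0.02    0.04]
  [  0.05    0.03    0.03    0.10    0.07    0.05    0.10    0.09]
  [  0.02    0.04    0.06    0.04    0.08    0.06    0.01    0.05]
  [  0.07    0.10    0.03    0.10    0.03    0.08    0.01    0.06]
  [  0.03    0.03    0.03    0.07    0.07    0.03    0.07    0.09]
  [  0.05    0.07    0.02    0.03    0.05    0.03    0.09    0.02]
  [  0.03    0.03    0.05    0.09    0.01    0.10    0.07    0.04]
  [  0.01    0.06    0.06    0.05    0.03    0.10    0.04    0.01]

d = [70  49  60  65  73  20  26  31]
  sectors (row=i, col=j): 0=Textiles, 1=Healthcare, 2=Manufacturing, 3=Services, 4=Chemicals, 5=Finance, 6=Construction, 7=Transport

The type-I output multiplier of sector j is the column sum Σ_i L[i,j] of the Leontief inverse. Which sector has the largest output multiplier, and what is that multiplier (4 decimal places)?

Form M = I − A:
  [  0.91   -0.09   -0.02   -0.09   -0.03   -0.08   -0.02   -0.04]
  [ -0.05    0.97   -0.03   -0.10   -0.07   -0.05   -0.10   -0.09]
  [ -0.02   -0.04    0.94   -0.04   -0.08   -0.06   -0.01   -0.05]
  [ -0.07   -0.10   -0.03    0.90   -0.03   -0.08   -0.01   -0.06]
  [ -0.03   -0.03   -0.03   -0.07    0.93   -0.03   -0.07   -0.09]
  [ -0.05   -0.07   -0.02   -0.03   -0.05    0.97   -0.09   -0.02]
  [ -0.03   -0.03   -0.05   -0.09   -0.01   -0.10    0.93   -0.04]
  [ -0.01   -0.06   -0.06   -0.05   -0.03   -0.10   -0.04    0.99]
Leontief inverse L = M⁻¹:
  [  1.1318    0.1412    0.0469    0.1514    0.0665    0.1330    0.0630    0.0814]
  [  0.0897    1.0832    0.0639    0.1662    0.1072    0.1130    0.1456    0.1333]
  [  0.0455    0.0742    1.0829    0.0817    0.1112    0.0976    0.0428    0.0820]
  [  0.1118    0.1526    0.0589    1.1629    0.0688    0.1350    0.0546    0.1030]
  [  0.0602    0.0715    0.0580    0.1225    1.1011    0.0804    0.1070    0.1253]
  [  0.0790    0.1042    0.0429    0.0788    0.0774    1.0729    0.1262    0.0534]
  [  0.0634    0.0743    0.0763    0.1409    0.0410    0.1484    1.1076    0.0732]
  [  0.0376    0.0950    0.0821    0.0926    0.0602    0.1377    0.0756    1.0413]
Total output x = L · d:
  x_0 = 1.1318·70 + 0.1412·49 + 0.0469·60 + 0.1514·65 + 0.0665·73 + 0.1330·20 + 0.0630·26 + 0.0814·31 = 110.4753
  x_1 = 0.0897·70 + 1.0832·49 + 0.0639·60 + 0.1662·65 + 0.1072·73 + 0.1130·20 + 0.1456·26 + 0.1333·31 = 92.0029
  x_2 = 0.0455·70 + 0.0742·49 + 1.0829·60 + 0.0817·65 + 0.1112·73 + 0.0976·20 + 0.0428·26 + 0.0820·31 = 90.8280
  x_3 = 0.1118·70 + 0.1526·49 + 0.0589·60 + 1.1629·65 + 0.0688·73 + 0.1350·20 + 0.0546·26 + 0.1030·31 = 106.7660
  x_4 = 0.0602·70 + 0.0715·49 + 0.0580·60 + 0.1225·65 + 1.1011·73 + 0.0804·20 + 0.1070·26 + 0.1253·31 = 107.8176
  x_5 = 0.0790·70 + 0.1042·49 + 0.0429·60 + 0.0788·65 + 0.0774·73 + 1.0729·20 + 0.1262·26 + 0.0534·31 = 50.3744
  x_6 = 0.0634·70 + 0.0743·49 + 0.0763·60 + 0.1409·65 + 0.0410·73 + 0.1484·20 + 1.1076·26 + 0.0732·31 = 58.8448
  x_7 = 0.0376·70 + 0.0950·49 + 0.0821·60 + 0.0926·65 + 0.0602·73 + 0.1377·20 + 0.0756·26 + 1.0413·31 = 59.6350
Output multipliers (column sums of L):
  Textiles: 1.6191
  Healthcare: 1.7963
  Manufacturing: 1.5120
  Services: 1.9971
  Chemicals: 1.6334
  Finance: 1.9179
  Construction: 1.7223
  Transport: 1.6930

Services (1.9971)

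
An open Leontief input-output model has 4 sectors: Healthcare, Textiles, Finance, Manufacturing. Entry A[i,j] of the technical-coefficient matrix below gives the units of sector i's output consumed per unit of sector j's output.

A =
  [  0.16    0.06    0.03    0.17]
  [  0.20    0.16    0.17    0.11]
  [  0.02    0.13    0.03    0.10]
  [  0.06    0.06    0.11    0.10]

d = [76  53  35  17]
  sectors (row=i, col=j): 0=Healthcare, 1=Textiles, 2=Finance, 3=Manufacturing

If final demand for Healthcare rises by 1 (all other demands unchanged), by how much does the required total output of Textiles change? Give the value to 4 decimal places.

Form M = I − A:
  [  0.84   -0.06   -0.03   -0.17]
  [ -0.20    0.84   -0.17   -0.11]
  [ -0.02   -0.13    0.97   -0.10]
  [ -0.06   -0.06   -0.11    0.90]
Leontief inverse L = M⁻¹:
  [  1.2398    0.1208    0.0889    0.2588]
  [  0.3266    1.2718    0.2609    0.2461]
  [  0.0811    0.1848    1.0838    0.1583]
  [  0.1143    0.1154    0.1558    1.1641]
Total output x = L · d:
  x_0 = 1.2398·76 + 0.1208·53 + 0.0889·35 + 0.2588·17 = 108.1411
  x_1 = 0.3266·76 + 1.2718·53 + 0.2609·35 + 0.2461·17 = 105.5396
  x_2 = 0.0811·76 + 0.1848·53 + 1.0838·35 + 0.1583·17 = 56.5856
  x_3 = 0.1143·76 + 0.1154·53 + 0.1558·35 + 1.1641·17 = 40.0503
Δx_1 = L[1,0] · Δd_0 = 0.3266 · 1 = 0.3266

0.3266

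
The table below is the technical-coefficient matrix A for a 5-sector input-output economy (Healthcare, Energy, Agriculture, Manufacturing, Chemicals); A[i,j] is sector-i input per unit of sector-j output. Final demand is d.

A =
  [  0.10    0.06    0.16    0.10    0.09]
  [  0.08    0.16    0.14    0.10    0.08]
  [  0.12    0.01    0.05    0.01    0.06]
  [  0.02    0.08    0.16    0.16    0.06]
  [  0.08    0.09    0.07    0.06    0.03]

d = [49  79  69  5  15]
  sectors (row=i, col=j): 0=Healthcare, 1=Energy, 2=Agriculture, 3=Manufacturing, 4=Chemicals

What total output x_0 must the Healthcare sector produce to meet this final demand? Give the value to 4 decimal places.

Form M = I − A:
  [  0.90   -0.06   -0.16   -0.10   -0.09]
  [ -0.08    0.84   -0.14   -0.10   -0.08]
  [ -0.12   -0.01    0.95   -0.01   -0.06]
  [ -0.02   -0.08   -0.16    0.84   -0.06]
  [ -0.08   -0.09   -0.07   -0.06    0.97]
Leontief inverse L = M⁻¹:
  [  1.1720    0.1181    0.2535    0.1669    0.1445]
  [  0.1601    1.2374    0.2501    0.1796    0.1435]
  [  0.1587    0.0380    1.0987    0.0428    0.0885]
  [  0.0825    0.1376    0.2490    1.2275    0.1103]
  [  0.1281    0.1358    0.1388    0.1094    1.0694]
Total output x = L · d:
  x_0 = 1.1720·49 + 0.1181·79 + 0.2535·69 + 0.1669·5 + 0.1445·15 = 87.2539
  x_1 = 0.1601·49 + 1.2374·79 + 0.2501·69 + 0.1796·5 + 0.1435·15 = 125.9051
  x_2 = 0.1587·49 + 0.0380·79 + 1.0987·69 + 0.0428·5 + 0.0885·15 = 88.1248
  x_3 = 0.0825·49 + 0.1376·79 + 0.2490·69 + 1.2275·5 + 0.1103·15 = 39.8900
  x_4 = 0.1281·49 + 0.1358·79 + 0.1388·69 + 0.1094·5 + 1.0694·15 = 43.1690

87.2539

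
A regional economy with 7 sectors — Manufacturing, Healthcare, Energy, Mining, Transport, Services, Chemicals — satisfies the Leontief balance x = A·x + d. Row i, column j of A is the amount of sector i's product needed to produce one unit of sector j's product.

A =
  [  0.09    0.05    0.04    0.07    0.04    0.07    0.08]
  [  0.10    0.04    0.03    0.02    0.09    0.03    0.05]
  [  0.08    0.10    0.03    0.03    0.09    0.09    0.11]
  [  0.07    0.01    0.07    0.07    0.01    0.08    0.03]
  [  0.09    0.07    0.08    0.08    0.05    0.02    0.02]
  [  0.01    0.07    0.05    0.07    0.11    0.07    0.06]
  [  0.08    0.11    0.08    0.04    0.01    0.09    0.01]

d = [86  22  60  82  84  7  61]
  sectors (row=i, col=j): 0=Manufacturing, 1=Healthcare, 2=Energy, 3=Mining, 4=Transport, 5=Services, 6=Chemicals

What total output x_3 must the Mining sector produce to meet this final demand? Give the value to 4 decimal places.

115.6521

Form M = I − A:
  [  0.91   -0.05   -0.04   -0.07   -0.04   -0.07   -0.08]
  [ -0.10    0.96   -0.03   -0.02   -0.09   -0.03   -0.05]
  [ -0.08   -0.10    0.97   -0.03   -0.09   -0.09   -0.11]
  [ -0.07   -0.01   -0.07    0.93   -0.01   -0.08   -0.03]
  [ -0.09   -0.07   -0.08   -0.08    0.95   -0.02   -0.02]
  [ -0.01   -0.07   -0.05   -0.07   -0.11    0.93   -0.06]
  [ -0.08   -0.11   -0.08   -0.04   -0.01   -0.09    0.99]
Leontief inverse L = M⁻¹:
  [  1.1452    0.0976    0.0810    0.1121    0.0815    0.1201    0.1188]
  [  0.1488    1.0800    0.0640    0.0558    0.1239    0.0676    0.0820]
  [  0.1478    0.1597    1.0797    0.0793    0.1430    0.1456    0.1541]
  [  0.1104    0.0473    0.1010    1.1037    0.0451    0.1217    0.0643]
  [  0.1454    0.1120    0.1162    0.1183    1.0898    0.0652    0.0599]
  [  0.0655    0.1177    0.0925    0.1117    0.1540    1.1151    0.0956]
  [  0.1329    0.1545    0.1146    0.0776    0.0587    0.1359    1.0532]
Total output x = L · d:
  x_0 = 1.1452·86 + 0.0976·22 + 0.0810·60 + 0.1121·82 + 0.0815·84 + 0.1201·7 + 0.1188·61 = 129.6140
  x_1 = 0.1488·86 + 1.0800·22 + 0.0640·60 + 0.0558·82 + 0.1239·84 + 0.0676·7 + 0.0820·61 = 60.8580
  x_2 = 0.1478·86 + 0.1597·22 + 1.0797·60 + 0.0793·82 + 0.1430·84 + 0.1456·7 + 0.1541·61 = 109.9359
  x_3 = 0.1104·86 + 0.0473·22 + 0.1010·60 + 1.1037·82 + 0.0451·84 + 0.1217·7 + 0.0643·61 = 115.6521
  x_4 = 0.1454·86 + 0.1120·22 + 0.1162·60 + 0.1183·82 + 1.0898·84 + 0.0652·7 + 0.0599·61 = 127.2910
  x_5 = 0.0655·86 + 0.1177·22 + 0.0925·60 + 0.1117·82 + 0.1540·84 + 1.1151·7 + 0.0956·61 = 49.5079
  x_6 = 0.1329·86 + 0.1545·22 + 0.1146·60 + 0.0776·82 + 0.0587·84 + 0.1359·7 + 1.0532·61 = 98.1950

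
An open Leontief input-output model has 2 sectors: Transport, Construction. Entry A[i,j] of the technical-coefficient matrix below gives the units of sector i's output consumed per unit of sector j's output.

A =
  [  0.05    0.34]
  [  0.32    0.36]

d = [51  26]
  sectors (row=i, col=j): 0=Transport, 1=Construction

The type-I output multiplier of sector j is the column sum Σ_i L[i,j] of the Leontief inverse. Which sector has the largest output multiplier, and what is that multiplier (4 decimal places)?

Construction (2.5841)

Form M = I − A:
  [  0.95   -0.34]
  [ -0.32    0.64]
Leontief inverse L = M⁻¹:
  [  1.2821    0.6811]
  [  0.6410    1.9030]
Total output x = L · d:
  x_0 = 1.2821·51 + 0.6811·26 = 83.0929
  x_1 = 0.6410·51 + 1.9030·26 = 82.1715
Output multipliers (column sums of L):
  Transport: 1.9231
  Construction: 2.5841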